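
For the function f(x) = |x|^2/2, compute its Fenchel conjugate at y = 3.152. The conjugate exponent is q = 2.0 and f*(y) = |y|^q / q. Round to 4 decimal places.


The conjugate exponent q satisfies 1/p + 1/q = 1.
p = 2, so q = 2/(2 - 1) = 2.0
|y|^q = 3.152^2.0 = 9.9351
f*(3.152) = 9.9351 / 2.0 = 4.9676


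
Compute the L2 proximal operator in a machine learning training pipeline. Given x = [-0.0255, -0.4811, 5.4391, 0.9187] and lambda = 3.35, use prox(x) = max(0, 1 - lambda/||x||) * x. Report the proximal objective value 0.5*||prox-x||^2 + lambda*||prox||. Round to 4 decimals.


Step 1: Compute ||x||.
||x|| = 5.5371
Step 2: Compute scaling factor.
scale = max(0, 1 - 3.35/5.5371) = 0.395
Step 3: prox(x) = [-0.0101, -0.19, 2.1484, 0.3629]
||prox(x)|| = 2.1871
Step 4: Proximal objective.
0.5*||prox-x||^2 = 5.6113
lambda*||prox|| = 7.3268
Total = 12.9382


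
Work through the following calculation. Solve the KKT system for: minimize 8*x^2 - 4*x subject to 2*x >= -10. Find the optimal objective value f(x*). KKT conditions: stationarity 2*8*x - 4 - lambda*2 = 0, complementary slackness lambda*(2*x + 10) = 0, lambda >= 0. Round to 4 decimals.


Step 1: Try lambda = 0 (constraint inactive).
Stationarity: 2*8*x - 4 = 0
x* = 4/(2*8) = 0.25
Check constraint: 2*0.25 = 0.5 >= -10 -- satisfied.
Step 2: Compute optimal value.
f(x*) = 8*0.25^2 - 4*0.25 = -0.5


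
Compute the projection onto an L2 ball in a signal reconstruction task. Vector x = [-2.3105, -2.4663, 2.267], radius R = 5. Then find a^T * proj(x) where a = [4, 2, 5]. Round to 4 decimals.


Step 1: Compute ||x|| (intermediates to 6 decimals).
||x|| = sqrt((-2.3105)^2 + (-2.4663)^2 + 2.267^2) = 4.069439
Step 2: Project.
Since ||x|| <= R, proj = x (no scaling needed).
proj(x) = [-2.3105, -2.4663, 2.267]
Step 3: Dot product.
a^T * proj(x) = 4*(-2.3105) + 2*(-2.4663) + 5*2.267 = -2.8396


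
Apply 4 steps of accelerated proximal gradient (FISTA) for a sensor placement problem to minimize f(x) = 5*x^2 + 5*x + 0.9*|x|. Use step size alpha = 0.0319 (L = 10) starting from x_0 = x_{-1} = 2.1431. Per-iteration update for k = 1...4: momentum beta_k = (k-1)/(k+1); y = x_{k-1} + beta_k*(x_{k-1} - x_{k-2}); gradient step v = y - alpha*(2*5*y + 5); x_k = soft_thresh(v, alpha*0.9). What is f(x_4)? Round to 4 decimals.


FISTA on f(x) = 5*x^2 + 5*x + 0.9*|x|
L = 10, alpha = 0.0319
Iteration 1: beta = 0.0, y = 2.1431 + 0.0*(2.1431 - 2.1431) = 2.1431
  grad(y) = 26.431, v = y - alpha*grad = 1.3
  prox(v) = soft_thresh(1.3, 0.0287) = 1.2712
Iteration 2: beta = 0.3333, y = 1.2712 + 0.3333*(1.2712 - 2.1431) = 0.9806
  grad(y) = 14.8062, v = y - alpha*grad = 0.5083
  prox(v) = soft_thresh(0.5083, 0.0287) = 0.4796
Iteration 3: beta = 0.5, y = 0.4796 + 0.5*(0.4796 - 1.2712) = 0.0838
  grad(y) = 5.8377, v = y - alpha*grad = -0.1025
  prox(v) = soft_thresh(-0.1025, 0.0287) = -0.0737
Iteration 4: beta = 0.6, y = -0.0737 + 0.6*(-0.0737 - 0.4796) = -0.4057
  grad(y) = 0.9426, v = y - alpha*grad = -0.4358
  prox(v) = soft_thresh(-0.4358, 0.0287) = -0.4071
f(x_4) = 5*(-0.4071)^2 + 5*(-0.4071) + 0.9*|-0.4071| = -0.8405


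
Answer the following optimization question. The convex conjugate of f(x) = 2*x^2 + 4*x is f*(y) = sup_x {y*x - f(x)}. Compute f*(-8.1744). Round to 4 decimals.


f*(y) = sup_x {y*x - a*x^2 - b*x} = sup_x {(y-b)*x - a*x^2}
FOC: (y - b) - 2a*x = 0 => x* = (y - b)/(2a)
x* = (-8.1744 - 4)/(2*2) = -3.0436
f*(-8.1744) = (y-b)^2/(4a) = (-8.1744 - 4)^2/(4*2)
= 148.216/8 = 18.527


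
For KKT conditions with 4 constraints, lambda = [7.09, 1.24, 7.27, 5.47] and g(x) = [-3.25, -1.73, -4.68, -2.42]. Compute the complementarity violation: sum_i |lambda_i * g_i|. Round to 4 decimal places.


KKT complementary slackness check:
lambda_1 * g_1 = 7.09 * -3.25 = -23.0425
lambda_2 * g_2 = 1.24 * -1.73 = -2.1452
lambda_3 * g_3 = 7.27 * -4.68 = -34.0236
lambda_4 * g_4 = 5.47 * -2.42 = -13.2374
Total violation = 23.0425 + 2.1452 + 34.0236 + 13.2374 = 72.4487


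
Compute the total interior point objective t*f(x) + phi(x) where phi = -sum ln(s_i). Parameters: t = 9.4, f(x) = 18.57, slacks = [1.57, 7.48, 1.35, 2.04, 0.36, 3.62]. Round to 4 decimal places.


Step 1: Compute log-barrier.
ln values: [0.4511, 2.0122, 0.3001, 0.7129, -1.0217, 1.2865]
phi = -(0.4511 + 2.0122 + 0.3001 + 0.7129 - 1.0217 + 1.2865) = -3.7412
Step 2: Compute augmented objective.
t*f(x) = 9.4*18.57 = 174.558
Total = 174.558 - 3.7412 = 170.8168


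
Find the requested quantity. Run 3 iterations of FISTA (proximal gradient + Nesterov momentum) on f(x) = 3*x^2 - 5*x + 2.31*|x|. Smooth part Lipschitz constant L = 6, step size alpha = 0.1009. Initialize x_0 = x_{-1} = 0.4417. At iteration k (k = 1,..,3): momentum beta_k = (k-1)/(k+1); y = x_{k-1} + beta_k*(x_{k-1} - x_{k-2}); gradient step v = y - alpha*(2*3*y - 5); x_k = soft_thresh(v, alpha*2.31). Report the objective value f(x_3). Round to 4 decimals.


FISTA on f(x) = 3*x^2 - 5*x + 2.31*|x|
L = 6, alpha = 0.1009
Iteration 1: beta = 0.0, y = 0.4417 + 0.0*(0.4417 - 0.4417) = 0.4417
  grad(y) = -2.3498, v = y - alpha*grad = 0.6788
  prox(v) = soft_thresh(0.6788, 0.2331) = 0.4457
Iteration 2: beta = 0.3333, y = 0.4457 + 0.3333*(0.4457 - 0.4417) = 0.4471
  grad(y) = -2.3177, v = y - alpha*grad = 0.6809
  prox(v) = soft_thresh(0.6809, 0.2331) = 0.4478
Iteration 3: beta = 0.5, y = 0.4478 + 0.5*(0.4478 - 0.4457) = 0.4489
  grad(y) = -2.3067, v = y - alpha*grad = 0.6816
  prox(v) = soft_thresh(0.6816, 0.2331) = 0.4486
f(x_3) = 3*0.4486^2 - 5*0.4486 + 2.31*|0.4486| = -0.603


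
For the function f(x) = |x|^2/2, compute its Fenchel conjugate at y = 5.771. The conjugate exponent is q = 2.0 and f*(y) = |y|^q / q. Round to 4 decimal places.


The conjugate exponent q satisfies 1/p + 1/q = 1.
p = 2, so q = 2/(2 - 1) = 2.0
|y|^q = 5.771^2.0 = 33.3044
f*(5.771) = 33.3044 / 2.0 = 16.6522


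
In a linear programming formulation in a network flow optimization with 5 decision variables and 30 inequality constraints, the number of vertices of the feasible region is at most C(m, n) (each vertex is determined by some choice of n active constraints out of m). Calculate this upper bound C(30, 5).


Each vertex corresponds to some choice of n active constraints out of m, so the number of vertices is at most C(m, n) = m! / (n!(m-n)!).
m = 30, n = 5
Numerator: 30 * 29 * 28 * 27 * 26
Denominator: 5! = 120
C(30, 5) = 142506


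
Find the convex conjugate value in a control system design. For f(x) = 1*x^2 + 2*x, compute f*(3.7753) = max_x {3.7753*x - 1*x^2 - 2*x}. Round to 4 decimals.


f*(y) = sup_x {y*x - a*x^2 - b*x} = sup_x {(y-b)*x - a*x^2}
FOC: (y - b) - 2a*x = 0 => x* = (y - b)/(2a)
x* = (3.7753 - 2)/(2*1) = 0.8877
f*(3.7753) = (y-b)^2/(4a) = (3.7753 - 2)^2/(4*1)
= 3.1517/4 = 0.7879


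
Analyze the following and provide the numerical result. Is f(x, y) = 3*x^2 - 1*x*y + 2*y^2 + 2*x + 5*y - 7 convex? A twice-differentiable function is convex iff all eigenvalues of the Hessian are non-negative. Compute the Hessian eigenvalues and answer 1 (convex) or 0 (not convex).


The Hessian of f(x,y) = 3*x^2 - 1*x*y + 2*y^2 + 2*x + 5*y - 7 is:
H = [[6, -1], [-1, 4]]
Trace = 6 + 4 = 10
Determinant = 6*4 - (-1)^2 = 23
Discriminant = (10)^2 - 4*23 = 8.0
Eigenvalues: lambda_1 = 3.5858, lambda_2 = 6.4142
The function is convex.

1


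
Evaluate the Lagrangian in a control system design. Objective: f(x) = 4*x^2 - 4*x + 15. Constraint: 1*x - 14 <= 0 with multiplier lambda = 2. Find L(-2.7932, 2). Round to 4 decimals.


Step 1: Evaluate f(x).
f(-2.7932) = 4*(-2.7932)^2 - 4*(-2.7932) + 15 = 57.3807
Step 2: Evaluate g(x).
g(-2.7932) = 1*-2.7932 - 14 = -16.7932
Step 3: Compute Lagrangian.
L = 57.3807 + 2*-16.7932 = 23.7943


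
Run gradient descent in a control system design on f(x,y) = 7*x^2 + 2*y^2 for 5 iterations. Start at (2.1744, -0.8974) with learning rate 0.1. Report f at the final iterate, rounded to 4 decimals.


Gradient descent on f(x,y) = 7*x^2 + 2*y^2.
Starting point: (2.1744, -0.8974), alpha = 0.1
Step 1: grad_x = 2*7*2.1744 = 30.4416, grad_y = 2*2*-0.8974 = -3.5896
  x_1 = 2.1744 - 0.1*30.4416 = -0.8698
  y_1 = -0.8974 - 0.1*-3.5896 = -0.5384
Step 2: grad_x = 2*7*-0.8698 = -12.1766, grad_y = 2*2*-0.5384 = -2.1538
  x_2 = -0.8698 - 0.1*-12.1766 = 0.3479
  y_2 = -0.5384 - 0.1*-2.1538 = -0.3231
Step 3: grad_x = 2*7*0.3479 = 4.8707, grad_y = 2*2*-0.3231 = -1.2923
  x_3 = 0.3479 - 0.1*4.8707 = -0.1392
  y_3 = -0.3231 - 0.1*-1.2923 = -0.1938
Step 4: grad_x = 2*7*-0.1392 = -1.9483, grad_y = 2*2*-0.1938 = -0.7754
  x_4 = -0.1392 - 0.1*-1.9483 = 0.0557
  y_4 = -0.1938 - 0.1*-0.7754 = -0.1163
Step 5: grad_x = 2*7*0.0557 = 0.7793, grad_y = 2*2*-0.1163 = -0.4652
  x_5 = 0.0557 - 0.1*0.7793 = -0.0223
  y_5 = -0.1163 - 0.1*-0.4652 = -0.0698
f(-0.0223, -0.0698) = 7*(-0.0223)^2 + 2*(-0.0698)^2 = 0.0132


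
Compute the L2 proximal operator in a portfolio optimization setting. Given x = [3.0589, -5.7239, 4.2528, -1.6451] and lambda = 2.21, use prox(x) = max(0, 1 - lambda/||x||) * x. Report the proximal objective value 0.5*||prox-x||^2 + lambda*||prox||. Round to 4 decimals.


Step 1: Compute ||x||.
||x|| = 7.9317
Step 2: Compute scaling factor.
scale = max(0, 1 - 2.21/7.9317) = 0.7214
Step 3: prox(x) = [2.2066, -4.1291, 3.0679, -1.1867]
||prox(x)|| = 5.7217
Step 4: Proximal objective.
0.5*||prox-x||^2 = 2.4421
lambda*||prox|| = 12.645
Total = 15.0871


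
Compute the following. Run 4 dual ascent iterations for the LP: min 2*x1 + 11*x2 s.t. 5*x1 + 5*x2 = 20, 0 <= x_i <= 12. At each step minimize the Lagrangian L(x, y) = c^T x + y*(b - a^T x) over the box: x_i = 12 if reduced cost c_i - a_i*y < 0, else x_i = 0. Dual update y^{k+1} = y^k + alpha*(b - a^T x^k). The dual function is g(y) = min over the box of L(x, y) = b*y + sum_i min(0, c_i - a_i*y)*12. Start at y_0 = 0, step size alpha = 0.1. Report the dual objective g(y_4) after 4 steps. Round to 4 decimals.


Dual ascent for LP: min 2*x1 + 11*x2, 5*x1 + 5*x2 = 20, 0 <= x_i <= 12
Step 1: y^k = 0.0, reduced costs: (2.0, 11.0)
  x^k = (0.0, 0.0), subgradient = b - a^T x = 20.0
  y^{k+1} = 0.0 + 0.1*20.0 = 2.0
Step 2: y^k = 2.0, reduced costs: (-8.0, 1.0)
  x^k = (12.0, 0.0), subgradient = b - a^T x = -40.0
  y^{k+1} = 2.0 + 0.1*-40.0 = -2.0
Step 3: y^k = -2.0, reduced costs: (12.0, 21.0)
  x^k = (0.0, 0.0), subgradient = b - a^T x = 20.0
  y^{k+1} = -2.0 + 0.1*20.0 = 0.0
Step 4: y^k = 0.0, reduced costs: (2.0, 11.0)
  x^k = (0.0, 0.0), subgradient = b - a^T x = 20.0
  y^{k+1} = 0.0 + 0.1*20.0 = 2.0
Dual objective at y_4 = 2.0: reduced costs (-8.0, 1.0), box minimizer x = (12.0, 0.0)
g(y_4) = b*y + (c1 - a1*y)*x1 + (c2 - a2*y)*x2 = 20*2.0 + (-8.0)*12.0 + 1.0*0.0 = 40.0 - 96.0 + 0.0 = -56.0


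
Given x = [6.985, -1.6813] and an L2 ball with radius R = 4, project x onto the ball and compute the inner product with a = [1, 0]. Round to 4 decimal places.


Step 1: Compute ||x|| (intermediates to 6 decimals).
||x|| = sqrt(6.985^2 + (-1.6813)^2) = 7.184497
Step 2: Project.
Since ||x|| > R, scale = R/||x|| = 4/7.184497 = 0.556754, proj(x) = scale * x
proj(x) = [3.888927, -0.936071]
Step 3: Dot product.
a^T * proj(x) = 1*3.888927 + 0*(-0.936071) = 3.8889


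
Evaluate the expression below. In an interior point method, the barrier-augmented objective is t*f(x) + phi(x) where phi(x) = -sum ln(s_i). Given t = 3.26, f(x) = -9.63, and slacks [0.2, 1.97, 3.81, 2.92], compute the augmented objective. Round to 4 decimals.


Step 1: Compute log-barrier.
ln values: [-1.6094, 0.678, 1.3376, 1.0716]
phi = -(-1.6094 + 0.678 + 1.3376 + 1.0716) = -1.4778
Step 2: Compute augmented objective.
t*f(x) = 3.26*-9.63 = -31.3938
Total = -31.3938 - 1.4778 = -32.8716


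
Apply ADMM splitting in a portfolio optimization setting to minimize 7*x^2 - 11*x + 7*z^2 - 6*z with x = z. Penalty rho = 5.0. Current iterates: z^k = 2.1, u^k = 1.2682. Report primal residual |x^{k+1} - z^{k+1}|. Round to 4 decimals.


ADMM iteration with rho = 5.0, z^k = 2.1, u^k = 1.2682
Step 1: x-update.
Minimize 7*x^2 - 11*x + (5.0/2)*(x - 2.1 + 1.2682)^2
FOC: (2*7 + 5.0)*x = 11 + 5.0*(2.1 - 1.2682)
x^{k+1} = 0.7978
Step 2: z-update.
Minimize 7*z^2 - 6*z + (5.0/2)*(0.7978 - z + 1.2682)^2
FOC: (2*7 + 5.0)*z = 6 + 5.0*(0.7978 + 1.2682)
z^{k+1} = 0.8595
Step 3: u-update.
u^{k+1} = 1.2682 + 0.7978 - 0.8595 = 1.2066
Step 4: Primal residual = |0.7978 - 0.8595| = 0.0616


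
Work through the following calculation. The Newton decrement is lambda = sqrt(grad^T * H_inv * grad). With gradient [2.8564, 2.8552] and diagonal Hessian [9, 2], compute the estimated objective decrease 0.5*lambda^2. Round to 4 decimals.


Step 1: H is diagonal, so H^(-1) * g = [0.3174, 1.4276].
Step 2: g^T H^(-1) g = sum_i g_i^2 / H_ii
  = (2.8564)^2/9 + (2.8552)^2/2
  = 0.9066 + 4.0761 = 4.9826
Step 3: Objective decrease = 0.5 * g^T H^(-1) g = 2.4913


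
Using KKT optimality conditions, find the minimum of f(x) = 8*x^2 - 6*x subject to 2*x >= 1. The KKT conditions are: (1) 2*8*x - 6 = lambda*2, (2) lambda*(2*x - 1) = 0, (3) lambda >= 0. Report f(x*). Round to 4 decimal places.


Step 1: Try lambda = 0 (constraint inactive).
x_unc = 6/(2*8) = 0.375
Check: 2*0.375 = 0.75 < 1 -- violated!
Step 2: Constraint must be active: 2*x = 1
x* = 1/2 = 0.5
lambda = (2*8*0.5 - 6)/2 = 1.0
Step 3: Compute optimal value.
f(x*) = 8*0.5^2 - 6*0.5 = -1.0


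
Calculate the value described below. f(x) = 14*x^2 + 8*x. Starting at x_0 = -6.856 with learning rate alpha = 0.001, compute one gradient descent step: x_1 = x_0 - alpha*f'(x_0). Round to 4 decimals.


We compute the gradient at x_0 and apply the update.
f'(x) = 28*x + 8
f'(-6.856) = 28*-6.856 + 8 = -183.968
x_1 = -6.856 - 0.001*-183.968 = -6.672


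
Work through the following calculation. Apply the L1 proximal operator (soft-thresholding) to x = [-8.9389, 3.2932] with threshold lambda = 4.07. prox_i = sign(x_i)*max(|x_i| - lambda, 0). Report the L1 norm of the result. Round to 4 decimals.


Soft-thresholding with lambda = 4.07:
prox(-8.9389) = sign(-8.9389)*max(|-8.9389| - 4.07, 0) = -4.8689
prox(3.2932) = sign(3.2932)*max(|3.2932| - 4.07, 0) = 0.0
prox(x) = [-4.8689, 0.0]
||prox(x)||_1 = 4.8689 + 0.0 = 4.8689


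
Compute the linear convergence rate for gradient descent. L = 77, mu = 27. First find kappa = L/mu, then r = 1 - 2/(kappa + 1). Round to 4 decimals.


Step 1: Compute the condition number.
kappa = L/mu = 77/27 = 2.8519
Step 2: Compute the convergence rate.
r = 1 - 2/(kappa + 1) = 1 - 2*mu/(L + mu) = (L - mu)/(L + mu) = 50/104 = 0.4808


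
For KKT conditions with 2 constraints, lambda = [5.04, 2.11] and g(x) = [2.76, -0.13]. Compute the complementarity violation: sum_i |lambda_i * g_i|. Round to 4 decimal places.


KKT complementary slackness check:
lambda_1 * g_1 = 5.04 * 2.76 = 13.9104
lambda_2 * g_2 = 2.11 * -0.13 = -0.2743
Total violation = 13.9104 + 0.2743 = 14.1847


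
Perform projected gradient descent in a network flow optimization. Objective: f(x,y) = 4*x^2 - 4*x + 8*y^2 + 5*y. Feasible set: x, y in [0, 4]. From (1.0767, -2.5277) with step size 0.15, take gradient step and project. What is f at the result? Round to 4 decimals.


Step 1: Compute gradient at (1.0767, -2.5277).
grad_x = 2*4*1.0767 - 4 = 4.6136
grad_y = 2*8*-2.5277 + 5 = -35.4432
Step 2: Gradient step.
x_raw = 1.0767 - 0.15*4.6136 = 0.3847
y_raw = -2.5277 - 0.15*-35.4432 = 2.7888
Step 3: Project onto [0, 4].
x_proj = clip(0.3847) = 0.3847
y_proj = clip(2.7888) = 2.7888
Step 4: Evaluate f.
f(0.3847, 2.7888) = 75.2155


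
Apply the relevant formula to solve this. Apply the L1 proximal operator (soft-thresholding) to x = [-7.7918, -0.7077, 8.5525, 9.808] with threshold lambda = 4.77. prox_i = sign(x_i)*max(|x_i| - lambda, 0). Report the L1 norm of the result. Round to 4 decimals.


Soft-thresholding with lambda = 4.77:
prox(-7.7918) = sign(-7.7918)*max(|-7.7918| - 4.77, 0) = -3.0218
prox(-0.7077) = sign(-0.7077)*max(|-0.7077| - 4.77, 0) = 0.0
prox(8.5525) = sign(8.5525)*max(|8.5525| - 4.77, 0) = 3.7825
prox(9.808) = sign(9.808)*max(|9.808| - 4.77, 0) = 5.038
prox(x) = [-3.0218, 0.0, 3.7825, 5.038]
||prox(x)||_1 = 3.0218 + 0.0 + 3.7825 + 5.038 = 11.8423


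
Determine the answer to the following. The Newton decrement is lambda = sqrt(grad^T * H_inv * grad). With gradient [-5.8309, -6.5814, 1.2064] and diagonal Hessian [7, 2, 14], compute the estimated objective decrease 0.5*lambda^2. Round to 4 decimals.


Step 1: H is diagonal, so H^(-1) * g = [-0.833, -3.2907, 0.0862].
Step 2: g^T H^(-1) g = sum_i g_i^2 / H_ii
  = (-5.8309)^2/7 + (-6.5814)^2/2 + (1.2064)^2/14
  = 4.8571 + 21.6574 + 0.104 = 26.6184
Step 3: Objective decrease = 0.5 * g^T H^(-1) g = 13.3092


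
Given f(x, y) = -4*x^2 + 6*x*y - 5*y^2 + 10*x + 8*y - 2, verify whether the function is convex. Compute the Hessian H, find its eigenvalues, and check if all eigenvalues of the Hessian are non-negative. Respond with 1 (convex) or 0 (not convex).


The Hessian of f(x,y) = -4*x^2 + 6*x*y - 5*y^2 + 10*x + 8*y - 2 is:
H = [[-8, 6], [6, -10]]
Trace = -8 - 10 = -18
Determinant = -8*-10 - (6)^2 = 44
Discriminant = (-18)^2 - 4*44 = 148.0
Eigenvalues: lambda_1 = -15.0828, lambda_2 = -2.9172
The function is not convex.

0


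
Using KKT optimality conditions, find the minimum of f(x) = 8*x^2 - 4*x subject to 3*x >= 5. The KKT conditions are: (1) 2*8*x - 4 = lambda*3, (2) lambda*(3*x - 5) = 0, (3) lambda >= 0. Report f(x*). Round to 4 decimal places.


Step 1: Try lambda = 0 (constraint inactive).
x_unc = 4/(2*8) = 0.25
Check: 3*0.25 = 0.75 < 5 -- violated!
Step 2: Constraint must be active: 3*x = 5
x* = 5/3 = 1.6667 (rounded; the exact value 5/3 is used below)
lambda = (2*8*(5/3) - 4)/3 = 7.5556
Step 3: Compute optimal value.
f(x*) = 8*(5/3)^2 - 4*(5/3) = 15.5556


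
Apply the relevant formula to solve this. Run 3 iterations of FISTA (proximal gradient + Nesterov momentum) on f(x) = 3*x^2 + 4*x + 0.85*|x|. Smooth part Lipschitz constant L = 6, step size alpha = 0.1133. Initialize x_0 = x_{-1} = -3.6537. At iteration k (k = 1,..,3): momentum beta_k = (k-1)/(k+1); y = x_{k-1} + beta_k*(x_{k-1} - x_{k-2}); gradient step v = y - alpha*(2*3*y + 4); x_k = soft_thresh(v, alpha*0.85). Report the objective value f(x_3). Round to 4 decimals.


FISTA on f(x) = 3*x^2 + 4*x + 0.85*|x|
L = 6, alpha = 0.1133
Iteration 1: beta = 0.0, y = -3.6537 + 0.0*(-3.6537 + 3.6537) = -3.6537
  grad(y) = -17.9222, v = y - alpha*grad = -1.6231
  prox(v) = soft_thresh(-1.6231, 0.0963) = -1.5268
Iteration 2: beta = 0.3333, y = -1.5268 + 0.3333*(-1.5268 + 3.6537) = -0.8178
  grad(y) = -0.9071, v = y - alpha*grad = -0.7151
  prox(v) = soft_thresh(-0.7151, 0.0963) = -0.6188
Iteration 3: beta = 0.5, y = -0.6188 + 0.5*(-0.6188 + 1.5268) = -0.1647
  grad(y) = 3.0115, v = y - alpha*grad = -0.506
  prox(v) = soft_thresh(-0.506, 0.0963) = -0.4096
f(x_3) = 3*(-0.4096)^2 + 4*(-0.4096) + 0.85*|-0.4096| = -0.787


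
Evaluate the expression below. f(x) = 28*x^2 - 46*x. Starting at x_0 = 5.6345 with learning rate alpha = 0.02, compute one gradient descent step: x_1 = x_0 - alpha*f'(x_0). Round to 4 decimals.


We compute the gradient at x_0 and apply the update.
f'(x) = 56*x - 46
f'(5.6345) = 56*5.6345 - 46 = 269.532
x_1 = 5.6345 - 0.02*269.532 = 0.2439


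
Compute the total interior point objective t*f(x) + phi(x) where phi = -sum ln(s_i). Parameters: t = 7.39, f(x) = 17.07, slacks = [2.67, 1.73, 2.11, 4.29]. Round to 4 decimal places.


Step 1: Compute log-barrier.
ln values: [0.9821, 0.5481, 0.7467, 1.4563]
phi = -(0.9821 + 0.5481 + 0.7467 + 1.4563) = -3.7332
Step 2: Compute augmented objective.
t*f(x) = 7.39*17.07 = 126.1473
Total = 126.1473 - 3.7332 = 122.4141


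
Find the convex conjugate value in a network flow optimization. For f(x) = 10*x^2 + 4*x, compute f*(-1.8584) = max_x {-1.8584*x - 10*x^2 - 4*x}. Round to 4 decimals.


f*(y) = sup_x {y*x - a*x^2 - b*x} = sup_x {(y-b)*x - a*x^2}
FOC: (y - b) - 2a*x = 0 => x* = (y - b)/(2a)
x* = (-1.8584 - 4)/(2*10) = -0.2929
f*(-1.8584) = (y-b)^2/(4a) = (-1.8584 - 4)^2/(4*10)
= 34.3209/40 = 0.858


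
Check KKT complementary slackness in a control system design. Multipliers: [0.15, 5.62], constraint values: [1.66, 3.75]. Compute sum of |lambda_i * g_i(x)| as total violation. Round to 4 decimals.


KKT complementary slackness check:
lambda_1 * g_1 = 0.15 * 1.66 = 0.249
lambda_2 * g_2 = 5.62 * 3.75 = 21.075
Total violation = 0.249 + 21.075 = 21.324


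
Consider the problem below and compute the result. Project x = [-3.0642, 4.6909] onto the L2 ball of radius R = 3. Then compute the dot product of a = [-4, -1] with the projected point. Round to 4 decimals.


Step 1: Compute ||x|| (intermediates to 6 decimals).
||x|| = sqrt((-3.0642)^2 + 4.6909^2) = 5.603023
Step 2: Project.
Since ||x|| > R, scale = R/||x|| = 3/5.603023 = 0.535425, proj(x) = scale * x
proj(x) = [-1.640649, 2.511625]
Step 3: Dot product.
a^T * proj(x) = -4*(-1.640649) - 1*2.511625 = 4.051


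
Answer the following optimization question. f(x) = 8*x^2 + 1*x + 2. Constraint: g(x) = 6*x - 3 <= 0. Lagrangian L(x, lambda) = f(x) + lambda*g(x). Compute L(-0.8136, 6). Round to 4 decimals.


Step 1: Evaluate f(x).
f(-0.8136) = 8*(-0.8136)^2 + 1*(-0.8136) + 2 = 6.482
Step 2: Evaluate g(x).
g(-0.8136) = 6*-0.8136 - 3 = -7.8816
Step 3: Compute Lagrangian.
L = 6.482 + 6*-7.8816 = -40.8076


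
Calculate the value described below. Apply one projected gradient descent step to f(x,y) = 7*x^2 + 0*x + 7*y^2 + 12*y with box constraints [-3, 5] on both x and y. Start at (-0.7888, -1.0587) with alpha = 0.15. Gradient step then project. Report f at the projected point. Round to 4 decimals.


Step 1: Compute gradient at (-0.7888, -1.0587).
grad_x = 2*7*-0.7888 + 0 = -11.0432
grad_y = 2*7*-1.0587 + 12 = -2.8218
Step 2: Gradient step.
x_raw = -0.7888 - 0.15*-11.0432 = 0.8677
y_raw = -1.0587 - 0.15*-2.8218 = -0.6354
Step 3: Project onto [-3, 5].
x_proj = clip(0.8677) = 0.8677
y_proj = clip(-0.6354) = -0.6354
Step 4: Evaluate f.
f(0.8677, -0.6354) = 0.4713


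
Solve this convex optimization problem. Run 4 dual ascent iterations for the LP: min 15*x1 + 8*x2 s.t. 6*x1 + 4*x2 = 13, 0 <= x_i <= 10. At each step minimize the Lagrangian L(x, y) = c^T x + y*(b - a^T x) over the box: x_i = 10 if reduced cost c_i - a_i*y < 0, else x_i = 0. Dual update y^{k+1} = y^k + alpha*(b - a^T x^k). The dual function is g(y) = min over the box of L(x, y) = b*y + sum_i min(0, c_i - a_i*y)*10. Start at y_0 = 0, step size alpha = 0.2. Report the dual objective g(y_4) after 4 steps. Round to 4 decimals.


Dual ascent for LP: min 15*x1 + 8*x2, 6*x1 + 4*x2 = 13, 0 <= x_i <= 10
Step 1: y^k = 0.0, reduced costs: (15.0, 8.0)
  x^k = (0.0, 0.0), subgradient = b - a^T x = 13.0
  y^{k+1} = 0.0 + 0.2*13.0 = 2.6
Step 2: y^k = 2.6, reduced costs: (-0.6, -2.4)
  x^k = (10.0, 10.0), subgradient = b - a^T x = -87.0
  y^{k+1} = 2.6 + 0.2*-87.0 = -14.8
Step 3: y^k = -14.8, reduced costs: (103.8, 67.2)
  x^k = (0.0, 0.0), subgradient = b - a^T x = 13.0
  y^{k+1} = -14.8 + 0.2*13.0 = -12.2
Step 4: y^k = -12.2, reduced costs: (88.2, 56.8)
  x^k = (0.0, 0.0), subgradient = b - a^T x = 13.0
  y^{k+1} = -12.2 + 0.2*13.0 = -9.6
Dual objective at y_4 = -9.6: reduced costs (72.6, 46.4), box minimizer x = (0.0, 0.0)
g(y_4) = b*y + (c1 - a1*y)*x1 + (c2 - a2*y)*x2 = 13*(-9.6) + 72.6*0.0 + 46.4*0.0 = -124.8 + 0.0 + 0.0 = -124.8


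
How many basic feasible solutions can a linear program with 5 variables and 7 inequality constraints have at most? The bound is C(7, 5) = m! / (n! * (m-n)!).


Each vertex corresponds to some choice of n active constraints out of m, so the number of vertices is at most C(m, n) = m! / (n!(m-n)!).
m = 7, n = 5
Numerator: 7 * 6 * 5 * 4 * 3
Denominator: 5! = 120
C(7, 5) = 21


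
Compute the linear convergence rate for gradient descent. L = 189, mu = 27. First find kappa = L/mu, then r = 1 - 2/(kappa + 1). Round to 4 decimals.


Step 1: Compute the condition number.
kappa = L/mu = 189/27 = 7.0
Step 2: Compute the convergence rate.
r = 1 - 2/(kappa + 1) = 1 - 2*mu/(L + mu) = (L - mu)/(L + mu) = 162/216 = 0.75


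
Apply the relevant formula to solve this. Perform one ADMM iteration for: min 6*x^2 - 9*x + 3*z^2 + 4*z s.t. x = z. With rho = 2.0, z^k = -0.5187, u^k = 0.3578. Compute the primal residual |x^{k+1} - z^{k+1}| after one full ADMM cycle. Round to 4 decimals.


ADMM iteration with rho = 2.0, z^k = -0.5187, u^k = 0.3578
Step 1: x-update.
Minimize 6*x^2 - 9*x + (2.0/2)*(x + 0.5187 + 0.3578)^2
FOC: (2*6 + 2.0)*x = 9 + 2.0*(-0.5187 - 0.3578)
x^{k+1} = 0.5176
Step 2: z-update.
Minimize 3*z^2 + 4*z + (2.0/2)*(0.5176 - z + 0.3578)^2
FOC: (2*3 + 2.0)*z = -4 + 2.0*(0.5176 + 0.3578)
z^{k+1} = -0.2811
Step 3: u-update.
u^{k+1} = 0.3578 + 0.5176 + 0.2811 = 1.1566
Step 4: Primal residual = |0.5176 + 0.2811| = 0.7988


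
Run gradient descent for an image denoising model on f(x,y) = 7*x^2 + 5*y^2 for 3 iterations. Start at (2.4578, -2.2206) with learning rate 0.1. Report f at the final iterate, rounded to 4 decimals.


Gradient descent on f(x,y) = 7*x^2 + 5*y^2.
Starting point: (2.4578, -2.2206), alpha = 0.1
Step 1: grad_x = 2*7*2.4578 = 34.4092, grad_y = 2*5*-2.2206 = -22.206
  x_1 = 2.4578 - 0.1*34.4092 = -0.9831
  y_1 = -2.2206 - 0.1*-22.206 = 0.0
Step 2: grad_x = 2*7*-0.9831 = -13.7637, grad_y = 2*5*0.0 = 0.0
  x_2 = -0.9831 - 0.1*-13.7637 = 0.3932
  y_2 = 0.0 - 0.1*0.0 = 0.0
Step 3: grad_x = 2*7*0.3932 = 5.5055, grad_y = 2*5*0.0 = 0.0
  x_3 = 0.3932 - 0.1*5.5055 = -0.1573
  y_3 = 0.0 - 0.1*0.0 = 0.0
f(-0.1573, 0.0) = 7*(-0.1573)^2 + 5*0.0^2 = 0.1732


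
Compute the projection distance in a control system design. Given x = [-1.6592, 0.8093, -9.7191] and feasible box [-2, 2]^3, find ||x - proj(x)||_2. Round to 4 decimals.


Project each component onto [-2, 2].
clip(-1.6592) = -1.6592, clip(0.8093) = 0.8093, clip(-9.7191) = -2.0
Projection = [-1.6592, 0.8093, -2.0]
Squared diffs: [0.0, 0.0, 59.5845]
Distance = sqrt(59.5845) = 7.7191


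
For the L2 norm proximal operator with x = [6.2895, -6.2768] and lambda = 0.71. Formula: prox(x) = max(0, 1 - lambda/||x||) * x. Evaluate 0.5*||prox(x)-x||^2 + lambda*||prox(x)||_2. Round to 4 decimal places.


Step 1: Compute ||x||.
||x|| = 8.8857
Step 2: Compute scaling factor.
scale = max(0, 1 - 0.71/8.8857) = 0.9201
Step 3: prox(x) = [5.7869, -5.7753]
||prox(x)|| = 8.1757
Step 4: Proximal objective.
0.5*||prox-x||^2 = 0.2521
lambda*||prox|| = 5.8047
Total = 6.0568


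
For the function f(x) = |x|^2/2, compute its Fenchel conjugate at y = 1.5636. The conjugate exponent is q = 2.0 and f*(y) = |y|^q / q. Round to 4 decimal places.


The conjugate exponent q satisfies 1/p + 1/q = 1.
p = 2, so q = 2/(2 - 1) = 2.0
|y|^q = 1.5636^2.0 = 2.4448
f*(1.5636) = 2.4448 / 2.0 = 1.2224


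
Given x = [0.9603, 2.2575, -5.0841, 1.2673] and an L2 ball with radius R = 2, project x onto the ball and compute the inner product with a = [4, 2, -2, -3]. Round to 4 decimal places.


Step 1: Compute ||x|| (intermediates to 6 decimals).
||x|| = sqrt(0.9603^2 + 2.2575^2 + (-5.0841)^2 + 1.2673^2) = 5.785551
Step 2: Project.
Since ||x|| > R, scale = R/||x|| = 2/5.785551 = 0.345689, proj(x) = scale * x
proj(x) = [0.331965, 0.780393, -1.757517, 0.438092]
Step 3: Dot product.
a^T * proj(x) = 4*0.331965 + 2*0.780393 - 2*(-1.757517) - 3*0.438092 = 5.0894


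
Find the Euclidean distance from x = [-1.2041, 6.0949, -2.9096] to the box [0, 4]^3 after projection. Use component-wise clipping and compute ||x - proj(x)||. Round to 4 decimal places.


Project each component onto [0, 4].
clip(-1.2041) = 0.0, clip(6.0949) = 4.0, clip(-2.9096) = 0.0
Projection = [0.0, 4.0, 0.0]
Squared diffs: [1.4499, 4.3886, 8.4658]
Distance = sqrt(14.3043) = 3.7821


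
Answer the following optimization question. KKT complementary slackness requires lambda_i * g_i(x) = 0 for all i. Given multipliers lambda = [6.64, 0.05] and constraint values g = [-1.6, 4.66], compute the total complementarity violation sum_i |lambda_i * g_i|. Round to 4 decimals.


KKT complementary slackness check:
lambda_1 * g_1 = 6.64 * -1.6 = -10.624
lambda_2 * g_2 = 0.05 * 4.66 = 0.233
Total violation = 10.624 + 0.233 = 10.857


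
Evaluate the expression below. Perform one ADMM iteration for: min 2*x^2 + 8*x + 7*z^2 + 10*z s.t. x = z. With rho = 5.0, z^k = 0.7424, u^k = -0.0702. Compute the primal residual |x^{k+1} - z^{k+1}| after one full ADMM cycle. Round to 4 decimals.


ADMM iteration with rho = 5.0, z^k = 0.7424, u^k = -0.0702
Step 1: x-update.
Minimize 2*x^2 + 8*x + (5.0/2)*(x - 0.7424 - 0.0702)^2
FOC: (2*2 + 5.0)*x = -8 + 5.0*(0.7424 + 0.0702)
x^{k+1} = -0.4374
Step 2: z-update.
Minimize 7*z^2 + 10*z + (5.0/2)*(-0.4374 - z - 0.0702)^2
FOC: (2*7 + 5.0)*z = -10 + 5.0*(-0.4374 - 0.0702)
z^{k+1} = -0.6599
Step 3: u-update.
u^{k+1} = -0.0702 - 0.4374 + 0.6599 = 0.1523
Step 4: Primal residual = |-0.4374 + 0.6599| = 0.2225


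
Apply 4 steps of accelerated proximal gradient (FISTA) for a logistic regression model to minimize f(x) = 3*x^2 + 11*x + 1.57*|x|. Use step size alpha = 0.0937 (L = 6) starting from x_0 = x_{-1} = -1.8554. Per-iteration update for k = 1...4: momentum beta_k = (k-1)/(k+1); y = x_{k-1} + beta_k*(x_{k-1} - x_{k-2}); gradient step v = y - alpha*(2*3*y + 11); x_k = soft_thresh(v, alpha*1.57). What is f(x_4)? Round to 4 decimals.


FISTA on f(x) = 3*x^2 + 11*x + 1.57*|x|
L = 6, alpha = 0.0937
Iteration 1: beta = 0.0, y = -1.8554 + 0.0*(-1.8554 + 1.8554) = -1.8554
  grad(y) = -0.1324, v = y - alpha*grad = -1.843
  prox(v) = soft_thresh(-1.843, 0.1471) = -1.6959
Iteration 2: beta = 0.3333, y = -1.6959 + 0.3333*(-1.6959 + 1.8554) = -1.6427
  grad(y) = 1.1437, v = y - alpha*grad = -1.7499
  prox(v) = soft_thresh(-1.7499, 0.1471) = -1.6028
Iteration 3: beta = 0.5, y = -1.6028 + 0.5*(-1.6028 + 1.6959) = -1.5562
  grad(y) = 1.6627, v = y - alpha*grad = -1.712
  prox(v) = soft_thresh(-1.712, 0.1471) = -1.5649
Iteration 4: beta = 0.6, y = -1.5649 + 0.6*(-1.5649 + 1.6028) = -1.5422
  grad(y) = 1.7469, v = y - alpha*grad = -1.7059
  prox(v) = soft_thresh(-1.7059, 0.1471) = -1.5588
f(x_4) = 3*(-1.5588)^2 + 11*(-1.5588) + 1.57*|-1.5588| = -7.4099


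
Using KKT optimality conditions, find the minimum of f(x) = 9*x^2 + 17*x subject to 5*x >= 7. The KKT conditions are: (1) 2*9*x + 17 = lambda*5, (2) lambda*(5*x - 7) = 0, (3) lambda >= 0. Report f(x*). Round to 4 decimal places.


Step 1: Try lambda = 0 (constraint inactive).
x_unc = -17/(2*9) = -0.9444
Check: 5*-0.9444 = -4.722 < 7 -- violated!
Step 2: Constraint must be active: 5*x = 7
x* = 7/5 = 1.4
lambda = (2*9*1.4 + 17)/5 = 8.44
Step 3: Compute optimal value.
f(x*) = 9*1.4^2 + 17*1.4 = 41.44


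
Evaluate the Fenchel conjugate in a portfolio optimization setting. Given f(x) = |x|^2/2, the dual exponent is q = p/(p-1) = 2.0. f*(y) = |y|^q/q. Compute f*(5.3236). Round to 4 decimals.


The conjugate exponent q satisfies 1/p + 1/q = 1.
p = 2, so q = 2/(2 - 1) = 2.0
|y|^q = 5.3236^2.0 = 28.3407
f*(5.3236) = 28.3407 / 2.0 = 14.1704


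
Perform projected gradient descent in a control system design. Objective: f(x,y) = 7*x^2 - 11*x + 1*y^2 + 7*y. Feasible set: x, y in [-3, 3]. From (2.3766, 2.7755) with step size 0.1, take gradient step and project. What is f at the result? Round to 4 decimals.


Step 1: Compute gradient at (2.3766, 2.7755).
grad_x = 2*7*2.3766 - 11 = 22.2724
grad_y = 2*1*2.7755 + 7 = 12.551
Step 2: Gradient step.
x_raw = 2.3766 - 0.1*22.2724 = 0.1494
y_raw = 2.7755 - 0.1*12.551 = 1.5204
Step 3: Project onto [-3, 3].
x_proj = clip(0.1494) = 0.1494
y_proj = clip(1.5204) = 1.5204
Step 4: Evaluate f.
f(0.1494, 1.5204) = 11.4676


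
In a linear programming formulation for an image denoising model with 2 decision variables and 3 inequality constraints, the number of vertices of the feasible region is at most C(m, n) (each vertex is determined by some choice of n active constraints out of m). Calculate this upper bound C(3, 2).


Each vertex corresponds to some choice of n active constraints out of m, so the number of vertices is at most C(m, n) = m! / (n!(m-n)!).
m = 3, n = 2
Numerator: 3 * 2
Denominator: 2! = 2
C(3, 2) = 3


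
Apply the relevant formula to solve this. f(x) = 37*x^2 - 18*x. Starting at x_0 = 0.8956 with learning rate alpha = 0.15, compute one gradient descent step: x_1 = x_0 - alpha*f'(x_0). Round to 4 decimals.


We compute the gradient at x_0 and apply the update.
f'(x) = 74*x - 18
f'(0.8956) = 74*0.8956 - 18 = 48.2744
x_1 = 0.8956 - 0.15*48.2744 = -6.3456


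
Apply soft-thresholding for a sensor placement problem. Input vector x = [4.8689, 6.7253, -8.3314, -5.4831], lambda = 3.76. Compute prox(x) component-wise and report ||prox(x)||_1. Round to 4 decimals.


Soft-thresholding with lambda = 3.76:
prox(4.8689) = sign(4.8689)*max(|4.8689| - 3.76, 0) = 1.1089
prox(6.7253) = sign(6.7253)*max(|6.7253| - 3.76, 0) = 2.9653
prox(-8.3314) = sign(-8.3314)*max(|-8.3314| - 3.76, 0) = -4.5714
prox(-5.4831) = sign(-5.4831)*max(|-5.4831| - 3.76, 0) = -1.7231
prox(x) = [1.1089, 2.9653, -4.5714, -1.7231]
||prox(x)||_1 = 1.1089 + 2.9653 + 4.5714 + 1.7231 = 10.3687


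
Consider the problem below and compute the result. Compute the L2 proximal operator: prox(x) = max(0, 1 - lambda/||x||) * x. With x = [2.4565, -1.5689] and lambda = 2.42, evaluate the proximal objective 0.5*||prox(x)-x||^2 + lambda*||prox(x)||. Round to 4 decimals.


Step 1: Compute ||x||.
||x|| = 2.9148
Step 2: Compute scaling factor.
scale = max(0, 1 - 2.42/2.9148) = 0.1697
Step 3: prox(x) = [0.417, -0.2663]
||prox(x)|| = 0.4948
Step 4: Proximal objective.
0.5*||prox-x||^2 = 2.9282
lambda*||prox|| = 1.1974
Total = 4.1255


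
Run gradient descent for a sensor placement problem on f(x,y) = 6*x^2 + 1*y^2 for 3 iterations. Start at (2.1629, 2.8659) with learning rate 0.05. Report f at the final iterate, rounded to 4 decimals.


Gradient descent on f(x,y) = 6*x^2 + 1*y^2.
Starting point: (2.1629, 2.8659), alpha = 0.05
Step 1: grad_x = 2*6*2.1629 = 25.9548, grad_y = 2*1*2.8659 = 5.7318
  x_1 = 2.1629 - 0.05*25.9548 = 0.8652
  y_1 = 2.8659 - 0.05*5.7318 = 2.5793
Step 2: grad_x = 2*6*0.8652 = 10.3819, grad_y = 2*1*2.5793 = 5.1586
  x_2 = 0.8652 - 0.05*10.3819 = 0.3461
  y_2 = 2.5793 - 0.05*5.1586 = 2.3214
Step 3: grad_x = 2*6*0.3461 = 4.1528, grad_y = 2*1*2.3214 = 4.6428
  x_3 = 0.3461 - 0.05*4.1528 = 0.1384
  y_3 = 2.3214 - 0.05*4.6428 = 2.0892
f(0.1384, 2.0892) = 6*0.1384^2 + 1*2.0892^2 = 4.4799


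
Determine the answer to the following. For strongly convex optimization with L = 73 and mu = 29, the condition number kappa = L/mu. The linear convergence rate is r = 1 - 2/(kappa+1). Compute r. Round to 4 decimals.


Step 1: Compute the condition number.
kappa = L/mu = 73/29 = 2.5172
Step 2: Compute the convergence rate.
r = 1 - 2/(kappa + 1) = 1 - 2*mu/(L + mu) = (L - mu)/(L + mu) = 44/102 = 0.4314


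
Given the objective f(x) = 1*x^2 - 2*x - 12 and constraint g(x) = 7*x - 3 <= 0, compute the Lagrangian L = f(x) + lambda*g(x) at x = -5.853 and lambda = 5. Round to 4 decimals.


Step 1: Evaluate f(x).
f(-5.853) = 1*(-5.853)^2 - 2*(-5.853) - 12 = 33.9636
Step 2: Evaluate g(x).
g(-5.853) = 7*-5.853 - 3 = -43.971
Step 3: Compute Lagrangian.
L = 33.9636 + 5*-43.971 = -185.8914


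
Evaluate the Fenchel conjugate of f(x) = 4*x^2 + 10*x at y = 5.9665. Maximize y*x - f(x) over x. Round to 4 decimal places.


f*(y) = sup_x {y*x - a*x^2 - b*x} = sup_x {(y-b)*x - a*x^2}
FOC: (y - b) - 2a*x = 0 => x* = (y - b)/(2a)
x* = (5.9665 - 10)/(2*4) = -0.5042
f*(5.9665) = (y-b)^2/(4a) = (5.9665 - 10)^2/(4*4)
= 16.2691/16 = 1.0168


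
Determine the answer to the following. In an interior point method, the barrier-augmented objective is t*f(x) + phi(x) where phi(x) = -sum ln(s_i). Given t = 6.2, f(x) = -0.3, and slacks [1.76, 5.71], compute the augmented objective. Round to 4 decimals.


Step 1: Compute log-barrier.
ln values: [0.5653, 1.7422]
phi = -(0.5653 + 1.7422) = -2.3075
Step 2: Compute augmented objective.
t*f(x) = 6.2*-0.3 = -1.86
Total = -1.86 - 2.3075 = -4.1675


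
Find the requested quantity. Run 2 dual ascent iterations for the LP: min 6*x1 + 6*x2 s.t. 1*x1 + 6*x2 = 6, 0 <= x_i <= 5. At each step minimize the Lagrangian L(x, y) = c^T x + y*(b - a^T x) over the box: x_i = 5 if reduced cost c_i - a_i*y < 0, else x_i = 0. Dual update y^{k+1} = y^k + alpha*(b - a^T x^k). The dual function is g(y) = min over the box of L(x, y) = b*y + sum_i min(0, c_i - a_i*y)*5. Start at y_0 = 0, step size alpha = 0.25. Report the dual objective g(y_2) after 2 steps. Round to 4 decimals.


Dual ascent for LP: min 6*x1 + 6*x2, 1*x1 + 6*x2 = 6, 0 <= x_i <= 5
Step 1: y^k = 0.0, reduced costs: (6.0, 6.0)
  x^k = (0.0, 0.0), subgradient = b - a^T x = 6.0
  y^{k+1} = 0.0 + 0.25*6.0 = 1.5
Step 2: y^k = 1.5, reduced costs: (4.5, -3.0)
  x^k = (0.0, 5.0), subgradient = b - a^T x = -24.0
  y^{k+1} = 1.5 + 0.25*-24.0 = -4.5
Dual objective at y_2 = -4.5: reduced costs (10.5, 33.0), box minimizer x = (0.0, 0.0)
g(y_2) = b*y + (c1 - a1*y)*x1 + (c2 - a2*y)*x2 = 6*(-4.5) + 10.5*0.0 + 33.0*0.0 = -27.0 + 0.0 + 0.0 = -27.0


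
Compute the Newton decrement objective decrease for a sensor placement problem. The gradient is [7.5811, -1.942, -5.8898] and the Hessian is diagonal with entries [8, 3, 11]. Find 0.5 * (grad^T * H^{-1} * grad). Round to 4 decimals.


Step 1: H is diagonal, so H^(-1) * g = [0.9476, -0.6473, -0.5354].
Step 2: g^T H^(-1) g = sum_i g_i^2 / H_ii
  = (7.5811)^2/8 + (-1.942)^2/3 + (-5.8898)^2/11
  = 7.1841 + 1.2571 + 3.1536 = 11.5949
Step 3: Objective decrease = 0.5 * g^T H^(-1) g = 5.7974


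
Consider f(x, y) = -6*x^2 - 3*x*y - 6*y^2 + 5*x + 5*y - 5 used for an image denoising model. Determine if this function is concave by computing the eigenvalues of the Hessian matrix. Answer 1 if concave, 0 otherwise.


The Hessian of f(x,y) = -6*x^2 - 3*x*y - 6*y^2 + 5*x + 5*y - 5 is:
H = [[-12, -3], [-3, -12]]
Trace = -12 - 12 = -24
Determinant = -12*-12 - (-3)^2 = 135
Discriminant = (-24)^2 - 4*135 = 36.0
Eigenvalues: lambda_1 = -15.0, lambda_2 = -9.0
The function is concave.

1


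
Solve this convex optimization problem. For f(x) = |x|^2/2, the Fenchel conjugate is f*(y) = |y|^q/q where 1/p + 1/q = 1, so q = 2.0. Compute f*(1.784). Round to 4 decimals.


The conjugate exponent q satisfies 1/p + 1/q = 1.
p = 2, so q = 2/(2 - 1) = 2.0
|y|^q = 1.784^2.0 = 3.1827
f*(1.784) = 3.1827 / 2.0 = 1.5913


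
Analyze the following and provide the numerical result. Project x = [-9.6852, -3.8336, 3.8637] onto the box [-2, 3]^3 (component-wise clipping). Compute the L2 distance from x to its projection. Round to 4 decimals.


Project each component onto [-2, 3].
clip(-9.6852) = -2.0, clip(-3.8336) = -2.0, clip(3.8637) = 3.0
Projection = [-2.0, -2.0, 3.0]
Squared diffs: [59.0623, 3.3621, 0.746]
Distance = sqrt(63.1704) = 7.948


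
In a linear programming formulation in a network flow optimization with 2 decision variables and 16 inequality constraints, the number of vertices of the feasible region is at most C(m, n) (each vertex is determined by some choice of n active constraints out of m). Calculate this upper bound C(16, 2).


Each vertex corresponds to some choice of n active constraints out of m, so the number of vertices is at most C(m, n) = m! / (n!(m-n)!).
m = 16, n = 2
Numerator: 16 * 15
Denominator: 2! = 2
C(16, 2) = 120


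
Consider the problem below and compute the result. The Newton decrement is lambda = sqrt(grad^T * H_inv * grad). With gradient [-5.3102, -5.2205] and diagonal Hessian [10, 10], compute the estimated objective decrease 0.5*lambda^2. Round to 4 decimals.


Step 1: H is diagonal, so H^(-1) * g = [-0.531, -0.5221].
Step 2: g^T H^(-1) g = sum_i g_i^2 / H_ii
  = (-5.3102)^2/10 + (-5.2205)^2/10
  = 2.8198 + 2.7254 = 5.5452
Step 3: Objective decrease = 0.5 * g^T H^(-1) g = 2.7726


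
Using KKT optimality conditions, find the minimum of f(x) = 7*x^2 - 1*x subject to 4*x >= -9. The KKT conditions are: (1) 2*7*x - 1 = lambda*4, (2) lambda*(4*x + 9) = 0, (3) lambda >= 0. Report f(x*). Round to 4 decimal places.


Step 1: Try lambda = 0 (constraint inactive).
Stationarity: 2*7*x - 1 = 0
x* = 1/(2*7) = 1/14 = 0.0714 (rounded; the exact value 1/14 is used below)
Check constraint: 4*0.0714 = 0.2856 >= -9 -- satisfied.
Step 2: Compute optimal value.
f(x*) = 7*(1/14)^2 - 1*(1/14) = -0.0357
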